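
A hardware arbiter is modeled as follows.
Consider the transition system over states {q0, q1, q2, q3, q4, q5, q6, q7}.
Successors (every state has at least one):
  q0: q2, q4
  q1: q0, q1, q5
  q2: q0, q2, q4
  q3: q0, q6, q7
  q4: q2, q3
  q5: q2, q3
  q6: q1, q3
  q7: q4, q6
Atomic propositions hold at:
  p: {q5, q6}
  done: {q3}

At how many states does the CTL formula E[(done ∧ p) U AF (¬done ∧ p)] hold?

2

Sat(done ∧ p) = ∅
Sat(¬done) = {q0, q1, q2, q4, q5, q6, q7}
Sat(¬done ∧ p) = {q5, q6}
AF (¬done ∧ p): least fixpoint, start Z0 = {q5, q6}, add states with every successor in Z. Already a fixed point.
Sat(AF (¬done ∧ p)) = {q5, q6}
E[(done ∧ p) U AF (¬done ∧ p)]: least fixpoint, start Z0 = Sat(AF (¬done ∧ p)) = {q5, q6}, add states in Sat(done ∧ p) with some successor in Z. Already a fixed point.
Sat(E[(done ∧ p) U AF (¬done ∧ p)]) = {q5, q6}
|Sat(E[(done ∧ p) U AF (¬done ∧ p)])| = |{q5, q6}| = 2.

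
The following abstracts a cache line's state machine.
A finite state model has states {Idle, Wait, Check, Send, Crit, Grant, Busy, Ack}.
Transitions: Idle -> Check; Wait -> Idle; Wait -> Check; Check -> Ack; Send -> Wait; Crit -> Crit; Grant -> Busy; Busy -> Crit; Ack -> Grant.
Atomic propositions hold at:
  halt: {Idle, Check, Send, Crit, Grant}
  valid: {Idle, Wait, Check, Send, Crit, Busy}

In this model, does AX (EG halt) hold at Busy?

EG halt: greatest fixpoint, start Z0 = {Idle, Check, Send, Crit, Grant}, keep only states in Sat with some successor in Z. Z1 = {Idle, Crit}; Z2 = {Crit}; fixed.
Sat(EG halt) = {Crit}
Sat(AX (EG halt)) = {s : every successor in {Crit}} = {Crit, Busy}
Busy ∈ Sat(AX (EG halt)) = {Crit, Busy}, so the formula holds at Busy.

Yes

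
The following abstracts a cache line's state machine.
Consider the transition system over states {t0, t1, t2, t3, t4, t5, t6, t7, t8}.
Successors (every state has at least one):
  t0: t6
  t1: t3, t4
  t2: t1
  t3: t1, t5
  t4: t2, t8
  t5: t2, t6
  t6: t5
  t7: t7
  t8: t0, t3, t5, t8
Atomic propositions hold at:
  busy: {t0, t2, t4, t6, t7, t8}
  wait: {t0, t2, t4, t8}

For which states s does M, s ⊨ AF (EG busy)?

EG busy: greatest fixpoint, start Z0 = {t0, t2, t4, t6, t7, t8}, keep only states in Sat with some successor in Z. Z1 = {t0, t4, t7, t8}; Z2 = {t4, t7, t8}; fixed.
Sat(EG busy) = {t4, t7, t8}
AF (EG busy): least fixpoint, start Z0 = {t4, t7, t8}, add states with every successor in Z. Already a fixed point.
Sat(AF (EG busy)) = {t4, t7, t8}

{t4, t7, t8}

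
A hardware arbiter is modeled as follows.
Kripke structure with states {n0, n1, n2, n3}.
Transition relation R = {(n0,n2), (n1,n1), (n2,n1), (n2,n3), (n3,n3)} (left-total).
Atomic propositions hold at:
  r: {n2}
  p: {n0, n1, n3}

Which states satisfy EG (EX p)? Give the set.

{n1, n2, n3}

Sat(EX p) = {s : some successor in {n0, n1, n3}} = {n1, n2, n3}
EG (EX p): greatest fixpoint, start Z0 = {n1, n2, n3}, keep only states in Sat with some successor in Z. Already a fixed point.
Sat(EG (EX p)) = {n1, n2, n3}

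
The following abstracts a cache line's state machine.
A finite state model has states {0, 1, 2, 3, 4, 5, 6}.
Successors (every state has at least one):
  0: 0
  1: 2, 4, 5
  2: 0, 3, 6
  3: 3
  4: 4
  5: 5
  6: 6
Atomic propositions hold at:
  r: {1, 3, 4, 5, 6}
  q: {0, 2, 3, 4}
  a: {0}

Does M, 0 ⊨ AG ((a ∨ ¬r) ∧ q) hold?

Sat(¬r) = {0, 2}
Sat(a ∨ ¬r) = {0, 2}
Sat((a ∨ ¬r) ∧ q) = {0, 2}
AG ((a ∨ ¬r) ∧ q): greatest fixpoint, start Z0 = {0, 2}, keep only states in Sat with every successor in Z. Z1 = {0}; fixed.
Sat(AG ((a ∨ ¬r) ∧ q)) = {0}
0 ∈ Sat(AG ((a ∨ ¬r) ∧ q)) = {0}, so the formula holds at 0.

Yes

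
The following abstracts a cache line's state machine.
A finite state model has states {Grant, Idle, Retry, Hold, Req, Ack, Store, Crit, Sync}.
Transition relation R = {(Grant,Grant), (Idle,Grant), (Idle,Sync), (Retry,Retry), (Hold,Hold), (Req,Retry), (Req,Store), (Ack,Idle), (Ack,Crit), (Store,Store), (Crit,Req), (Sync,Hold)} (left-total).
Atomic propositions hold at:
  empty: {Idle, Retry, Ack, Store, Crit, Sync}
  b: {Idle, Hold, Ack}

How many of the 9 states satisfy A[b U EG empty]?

2

EG empty: greatest fixpoint, start Z0 = {Idle, Retry, Ack, Store, Crit, Sync}, keep only states in Sat with some successor in Z. Z1 = {Idle, Retry, Ack, Store}; Z2 = {Retry, Ack, Store}; Z3 = {Retry, Store}; fixed.
Sat(EG empty) = {Retry, Store}
A[b U EG empty]: least fixpoint, start Z0 = Sat(EG empty) = {Retry, Store}, add states in Sat(b) with every successor in Z. Already a fixed point.
Sat(A[b U EG empty]) = {Retry, Store}
|Sat(A[b U EG empty])| = |{Retry, Store}| = 2.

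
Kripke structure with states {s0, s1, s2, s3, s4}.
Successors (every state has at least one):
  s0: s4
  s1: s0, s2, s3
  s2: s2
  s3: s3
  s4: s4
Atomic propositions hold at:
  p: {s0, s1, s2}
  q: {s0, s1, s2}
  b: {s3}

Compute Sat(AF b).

AF b: least fixpoint, start Z0 = {s3}, add states with every successor in Z. Already a fixed point.
Sat(AF b) = {s3}

{s3}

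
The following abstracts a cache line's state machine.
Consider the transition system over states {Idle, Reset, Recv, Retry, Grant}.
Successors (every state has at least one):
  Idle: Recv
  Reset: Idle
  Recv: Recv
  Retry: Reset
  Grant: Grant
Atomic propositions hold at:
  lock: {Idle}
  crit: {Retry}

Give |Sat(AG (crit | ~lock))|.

Sat(~lock) = {Reset, Recv, Retry, Grant}
Sat(crit | ~lock) = {Reset, Recv, Retry, Grant}
AG (crit | ~lock): greatest fixpoint, start Z0 = {Reset, Recv, Retry, Grant}, keep only states in Sat with every successor in Z. Z1 = {Recv, Retry, Grant}; Z2 = {Recv, Grant}; fixed.
Sat(AG (crit | ~lock)) = {Recv, Grant}
|Sat(AG (crit | ~lock))| = |{Recv, Grant}| = 2.

2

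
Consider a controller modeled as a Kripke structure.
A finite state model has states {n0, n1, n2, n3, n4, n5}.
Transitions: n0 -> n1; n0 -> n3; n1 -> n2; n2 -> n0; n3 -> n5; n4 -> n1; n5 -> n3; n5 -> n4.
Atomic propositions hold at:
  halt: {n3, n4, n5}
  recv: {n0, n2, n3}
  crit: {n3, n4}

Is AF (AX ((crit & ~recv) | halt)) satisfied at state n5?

Yes

Sat(~recv) = {n1, n4, n5}
Sat(crit & ~recv) = {n4}
Sat((crit & ~recv) | halt) = {n3, n4, n5}
Sat(AX ((crit & ~recv) | halt)) = {s : every successor in {n3, n4, n5}} = {n3, n5}
AF (AX ((crit & ~recv) | halt)): least fixpoint, start Z0 = {n3, n5}, add states with every successor in Z. Already a fixed point.
Sat(AF (AX ((crit & ~recv) | halt))) = {n3, n5}
n5 ∈ Sat(AF (AX ((crit & ~recv) | halt))) = {n3, n5}, so the formula holds at n5.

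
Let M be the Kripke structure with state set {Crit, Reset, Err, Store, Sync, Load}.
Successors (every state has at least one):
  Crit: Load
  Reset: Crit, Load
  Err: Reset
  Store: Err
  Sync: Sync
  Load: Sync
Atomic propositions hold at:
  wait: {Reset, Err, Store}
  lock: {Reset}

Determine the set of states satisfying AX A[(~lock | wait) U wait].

Sat(~lock) = {Crit, Err, Store, Sync, Load}
Sat(~lock | wait) = {Crit, Reset, Err, Store, Sync, Load}
A[(~lock | wait) U wait]: least fixpoint, start Z0 = Sat(wait) = {Reset, Err, Store}, add states in Sat(~lock | wait) with every successor in Z. Already a fixed point.
Sat(A[(~lock | wait) U wait]) = {Reset, Err, Store}
Sat(AX A[(~lock | wait) U wait]) = {s : every successor in {Reset, Err, Store}} = {Err, Store}

{Err, Store}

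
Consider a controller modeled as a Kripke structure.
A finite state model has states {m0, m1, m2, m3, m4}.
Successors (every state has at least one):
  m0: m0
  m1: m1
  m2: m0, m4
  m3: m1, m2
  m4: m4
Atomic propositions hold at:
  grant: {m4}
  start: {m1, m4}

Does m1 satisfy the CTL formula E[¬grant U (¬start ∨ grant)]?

No

Sat(¬grant) = {m0, m1, m2, m3}
Sat(¬start) = {m0, m2, m3}
Sat(¬start ∨ grant) = {m0, m2, m3, m4}
E[¬grant U (¬start ∨ grant)]: least fixpoint, start Z0 = Sat((¬start ∨ grant)) = {m0, m2, m3, m4}, add states in Sat(¬grant) with some successor in Z. Already a fixed point.
Sat(E[¬grant U (¬start ∨ grant)]) = {m0, m2, m3, m4}
m1 ∉ Sat(E[¬grant U (¬start ∨ grant)]) = {m0, m2, m3, m4}, so the formula does not hold at m1.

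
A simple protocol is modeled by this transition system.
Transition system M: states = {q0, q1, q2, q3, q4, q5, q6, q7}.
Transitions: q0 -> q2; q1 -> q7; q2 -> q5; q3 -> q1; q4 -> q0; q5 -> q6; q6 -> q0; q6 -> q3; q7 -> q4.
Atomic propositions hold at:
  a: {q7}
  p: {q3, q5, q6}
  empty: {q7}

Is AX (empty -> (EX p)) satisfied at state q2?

Yes

Sat(EX p) = {s : some successor in {q3, q5, q6}} = {q2, q5, q6}
Sat(empty -> (EX p)) = {q0, q1, q2, q3, q4, q5, q6}
Sat(AX (empty -> (EX p))) = {s : every successor in {q0, q1, q2, q3, q4, q5, q6}} = {q0, q2, q3, q4, q5, q6, q7}
q2 ∈ Sat(AX (empty -> (EX p))) = {q0, q2, q3, q4, q5, q6, q7}, so the formula holds at q2.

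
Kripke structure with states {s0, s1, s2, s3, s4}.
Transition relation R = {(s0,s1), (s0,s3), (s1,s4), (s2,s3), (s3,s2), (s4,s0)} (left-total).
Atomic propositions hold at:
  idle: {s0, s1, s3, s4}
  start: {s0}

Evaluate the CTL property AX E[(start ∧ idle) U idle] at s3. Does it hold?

Sat(start ∧ idle) = {s0}
E[(start ∧ idle) U idle]: least fixpoint, start Z0 = Sat(idle) = {s0, s1, s3, s4}, add states in Sat(start ∧ idle) with some successor in Z. Already a fixed point.
Sat(E[(start ∧ idle) U idle]) = {s0, s1, s3, s4}
Sat(AX E[(start ∧ idle) U idle]) = {s : every successor in {s0, s1, s3, s4}} = {s0, s1, s2, s4}
s3 ∉ Sat(AX E[(start ∧ idle) U idle]) = {s0, s1, s2, s4}, so the formula does not hold at s3.

No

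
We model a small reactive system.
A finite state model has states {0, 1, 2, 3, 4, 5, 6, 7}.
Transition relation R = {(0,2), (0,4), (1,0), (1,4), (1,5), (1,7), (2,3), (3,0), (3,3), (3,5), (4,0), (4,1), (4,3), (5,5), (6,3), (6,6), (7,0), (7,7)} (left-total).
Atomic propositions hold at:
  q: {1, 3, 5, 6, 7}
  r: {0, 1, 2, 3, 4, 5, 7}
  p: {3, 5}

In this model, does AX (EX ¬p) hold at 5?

Sat(¬p) = {0, 1, 2, 4, 6, 7}
Sat(EX ¬p) = {s : some successor in {0, 1, 2, 4, 6, 7}} = {0, 1, 3, 4, 6, 7}
Sat(AX (EX ¬p)) = {s : every successor in {0, 1, 3, 4, 6, 7}} = {2, 4, 6, 7}
5 ∉ Sat(AX (EX ¬p)) = {2, 4, 6, 7}, so the formula does not hold at 5.

No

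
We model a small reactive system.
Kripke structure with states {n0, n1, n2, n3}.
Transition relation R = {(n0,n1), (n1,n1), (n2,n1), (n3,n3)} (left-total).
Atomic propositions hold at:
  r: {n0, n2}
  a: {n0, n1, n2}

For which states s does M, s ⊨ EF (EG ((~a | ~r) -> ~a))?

{n3}

Sat(~a) = {n3}
Sat(~r) = {n1, n3}
Sat(~a | ~r) = {n1, n3}
Sat((~a | ~r) -> ~a) = {n0, n2, n3}
EG ((~a | ~r) -> ~a): greatest fixpoint, start Z0 = {n0, n2, n3}, keep only states in Sat with some successor in Z. Z1 = {n3}; fixed.
Sat(EG ((~a | ~r) -> ~a)) = {n3}
EF (EG ((~a | ~r) -> ~a)): least fixpoint, start Z0 = {n3}, add states with some successor in Z. Already a fixed point.
Sat(EF (EG ((~a | ~r) -> ~a))) = {n3}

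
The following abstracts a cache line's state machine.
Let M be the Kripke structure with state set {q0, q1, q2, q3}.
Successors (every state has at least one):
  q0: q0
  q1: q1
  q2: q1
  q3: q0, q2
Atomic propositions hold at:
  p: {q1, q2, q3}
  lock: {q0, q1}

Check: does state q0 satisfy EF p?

EF p: least fixpoint, start Z0 = {q1, q2, q3}, add states with some successor in Z. Already a fixed point.
Sat(EF p) = {q1, q2, q3}
q0 ∉ Sat(EF p) = {q1, q2, q3}, so the formula does not hold at q0.

No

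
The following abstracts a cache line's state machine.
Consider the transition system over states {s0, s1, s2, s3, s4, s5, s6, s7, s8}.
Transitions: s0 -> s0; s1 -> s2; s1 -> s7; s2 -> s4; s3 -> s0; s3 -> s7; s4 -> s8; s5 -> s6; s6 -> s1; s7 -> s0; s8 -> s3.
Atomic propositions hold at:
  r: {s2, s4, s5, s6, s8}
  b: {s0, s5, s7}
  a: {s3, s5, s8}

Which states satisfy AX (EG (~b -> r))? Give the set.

{s0, s3, s7}

Sat(~b) = {s1, s2, s3, s4, s6, s8}
Sat(~b -> r) = {s0, s2, s4, s5, s6, s7, s8}
EG (~b -> r): greatest fixpoint, start Z0 = {s0, s2, s4, s5, s6, s7, s8}, keep only states in Sat with some successor in Z. Z1 = {s0, s2, s4, s5, s7}; Z2 = {s0, s2, s7}; Z3 = {s0, s7}; fixed.
Sat(EG (~b -> r)) = {s0, s7}
Sat(AX (EG (~b -> r))) = {s : every successor in {s0, s7}} = {s0, s3, s7}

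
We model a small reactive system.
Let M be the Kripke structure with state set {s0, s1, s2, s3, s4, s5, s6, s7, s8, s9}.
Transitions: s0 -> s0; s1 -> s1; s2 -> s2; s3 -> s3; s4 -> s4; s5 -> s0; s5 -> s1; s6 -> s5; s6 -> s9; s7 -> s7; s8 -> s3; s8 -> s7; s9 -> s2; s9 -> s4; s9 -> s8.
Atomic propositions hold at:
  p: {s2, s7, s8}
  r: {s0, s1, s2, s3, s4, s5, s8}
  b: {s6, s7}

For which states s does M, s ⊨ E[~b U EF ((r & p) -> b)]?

Sat(~b) = {s0, s1, s2, s3, s4, s5, s8, s9}
Sat(r & p) = {s2, s8}
Sat((r & p) -> b) = {s0, s1, s3, s4, s5, s6, s7, s9}
EF ((r & p) -> b): least fixpoint, start Z0 = {s0, s1, s3, s4, s5, s6, s7, s9}, add states with some successor in Z. Z1 = {s0, s1, s3, s4, s5, s6, s7, s8, s9}; fixed.
Sat(EF ((r & p) -> b)) = {s0, s1, s3, s4, s5, s6, s7, s8, s9}
E[~b U EF ((r & p) -> b)]: least fixpoint, start Z0 = Sat(EF ((r & p) -> b)) = {s0, s1, s3, s4, s5, s6, s7, s8, s9}, add states in Sat(~b) with some successor in Z. Already a fixed point.
Sat(E[~b U EF ((r & p) -> b)]) = {s0, s1, s3, s4, s5, s6, s7, s8, s9}

{s0, s1, s3, s4, s5, s6, s7, s8, s9}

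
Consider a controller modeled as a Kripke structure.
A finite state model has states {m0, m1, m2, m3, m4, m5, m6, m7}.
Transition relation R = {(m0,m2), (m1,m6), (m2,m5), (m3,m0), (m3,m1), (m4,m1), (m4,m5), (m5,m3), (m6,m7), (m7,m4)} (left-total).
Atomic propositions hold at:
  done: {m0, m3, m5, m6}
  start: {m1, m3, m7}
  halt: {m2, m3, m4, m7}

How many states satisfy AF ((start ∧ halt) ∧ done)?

4

Sat(start ∧ halt) = {m3, m7}
Sat((start ∧ halt) ∧ done) = {m3}
AF ((start ∧ halt) ∧ done): least fixpoint, start Z0 = {m3}, add states with every successor in Z. Z1 = {m3, m5}; Z2 = {m2, m3, m5}; Z3 = {m0, m2, m3, m5}; fixed.
Sat(AF ((start ∧ halt) ∧ done)) = {m0, m2, m3, m5}
|Sat(AF ((start ∧ halt) ∧ done))| = |{m0, m2, m3, m5}| = 4.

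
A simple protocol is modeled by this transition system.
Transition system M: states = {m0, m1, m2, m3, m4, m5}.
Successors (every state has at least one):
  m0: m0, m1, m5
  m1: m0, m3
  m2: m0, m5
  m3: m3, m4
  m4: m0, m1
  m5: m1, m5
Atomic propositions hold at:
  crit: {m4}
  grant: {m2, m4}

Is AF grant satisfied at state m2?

AF grant: least fixpoint, start Z0 = {m2, m4}, add states with every successor in Z. Already a fixed point.
Sat(AF grant) = {m2, m4}
m2 ∈ Sat(AF grant) = {m2, m4}, so the formula holds at m2.

Yes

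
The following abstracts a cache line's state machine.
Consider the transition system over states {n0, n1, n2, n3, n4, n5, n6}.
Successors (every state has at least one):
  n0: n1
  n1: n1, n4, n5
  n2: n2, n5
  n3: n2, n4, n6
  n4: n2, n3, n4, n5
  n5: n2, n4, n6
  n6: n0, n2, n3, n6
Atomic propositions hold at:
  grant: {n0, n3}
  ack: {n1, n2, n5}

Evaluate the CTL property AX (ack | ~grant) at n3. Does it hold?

Yes

Sat(~grant) = {n1, n2, n4, n5, n6}
Sat(ack | ~grant) = {n1, n2, n4, n5, n6}
Sat(AX (ack | ~grant)) = {s : every successor in {n1, n2, n4, n5, n6}} = {n0, n1, n2, n3, n5}
n3 ∈ Sat(AX (ack | ~grant)) = {n0, n1, n2, n3, n5}, so the formula holds at n3.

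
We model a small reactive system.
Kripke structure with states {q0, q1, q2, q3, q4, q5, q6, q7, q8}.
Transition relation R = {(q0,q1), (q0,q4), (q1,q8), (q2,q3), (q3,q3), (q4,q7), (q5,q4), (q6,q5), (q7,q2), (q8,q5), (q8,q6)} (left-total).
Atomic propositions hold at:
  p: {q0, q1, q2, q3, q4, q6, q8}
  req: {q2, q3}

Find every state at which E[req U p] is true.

E[req U p]: least fixpoint, start Z0 = Sat(p) = {q0, q1, q2, q3, q4, q6, q8}, add states in Sat(req) with some successor in Z. Already a fixed point.
Sat(E[req U p]) = {q0, q1, q2, q3, q4, q6, q8}

{q0, q1, q2, q3, q4, q6, q8}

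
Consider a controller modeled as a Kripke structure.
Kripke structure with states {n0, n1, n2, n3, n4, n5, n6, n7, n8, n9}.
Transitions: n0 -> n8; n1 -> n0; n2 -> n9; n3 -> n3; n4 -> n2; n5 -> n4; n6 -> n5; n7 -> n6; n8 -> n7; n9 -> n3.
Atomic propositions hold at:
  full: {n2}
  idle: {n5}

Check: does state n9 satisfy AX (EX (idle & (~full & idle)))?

No

Sat(~full) = {n0, n1, n3, n4, n5, n6, n7, n8, n9}
Sat(~full & idle) = {n5}
Sat(idle & (~full & idle)) = {n5}
Sat(EX (idle & (~full & idle))) = {s : some successor in {n5}} = {n6}
Sat(AX (EX (idle & (~full & idle)))) = {s : every successor in {n6}} = {n7}
n9 ∉ Sat(AX (EX (idle & (~full & idle)))) = {n7}, so the formula does not hold at n9.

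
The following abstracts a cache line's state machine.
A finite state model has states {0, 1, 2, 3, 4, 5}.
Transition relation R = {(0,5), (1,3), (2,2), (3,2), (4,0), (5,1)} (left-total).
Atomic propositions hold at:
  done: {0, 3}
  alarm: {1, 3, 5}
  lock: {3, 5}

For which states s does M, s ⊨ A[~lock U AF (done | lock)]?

{0, 1, 3, 4, 5}

Sat(~lock) = {0, 1, 2, 4}
Sat(done | lock) = {0, 3, 5}
AF (done | lock): least fixpoint, start Z0 = {0, 3, 5}, add states with every successor in Z. Z1 = {0, 1, 3, 4, 5}; fixed.
Sat(AF (done | lock)) = {0, 1, 3, 4, 5}
A[~lock U AF (done | lock)]: least fixpoint, start Z0 = Sat(AF (done | lock)) = {0, 1, 3, 4, 5}, add states in Sat(~lock) with every successor in Z. Already a fixed point.
Sat(A[~lock U AF (done | lock)]) = {0, 1, 3, 4, 5}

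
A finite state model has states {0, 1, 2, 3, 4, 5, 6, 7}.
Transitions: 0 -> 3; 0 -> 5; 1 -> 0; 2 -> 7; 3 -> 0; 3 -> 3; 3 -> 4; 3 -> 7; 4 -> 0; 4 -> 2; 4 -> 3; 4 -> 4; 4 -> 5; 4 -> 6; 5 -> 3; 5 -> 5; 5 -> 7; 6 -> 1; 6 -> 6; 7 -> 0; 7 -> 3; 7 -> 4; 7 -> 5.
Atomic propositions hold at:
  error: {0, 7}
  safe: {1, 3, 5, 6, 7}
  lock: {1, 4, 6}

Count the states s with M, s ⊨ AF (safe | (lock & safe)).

Sat(lock & safe) = {1, 6}
Sat(safe | (lock & safe)) = {1, 3, 5, 6, 7}
AF (safe | (lock & safe)): least fixpoint, start Z0 = {1, 3, 5, 6, 7}, add states with every successor in Z. Z1 = {0, 1, 2, 3, 5, 6, 7}; fixed.
Sat(AF (safe | (lock & safe))) = {0, 1, 2, 3, 5, 6, 7}
|Sat(AF (safe | (lock & safe)))| = |{0, 1, 2, 3, 5, 6, 7}| = 7.

7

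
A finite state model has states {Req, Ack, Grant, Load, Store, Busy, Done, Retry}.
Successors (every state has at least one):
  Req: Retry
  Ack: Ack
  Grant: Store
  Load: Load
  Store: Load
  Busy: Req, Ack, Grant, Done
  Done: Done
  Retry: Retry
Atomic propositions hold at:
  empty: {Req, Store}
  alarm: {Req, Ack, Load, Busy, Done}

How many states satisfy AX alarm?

Sat(AX alarm) = {s : every successor in {Req, Ack, Load, Busy, Done}} = {Ack, Load, Store, Done}
|Sat(AX alarm)| = |{Ack, Load, Store, Done}| = 4.

4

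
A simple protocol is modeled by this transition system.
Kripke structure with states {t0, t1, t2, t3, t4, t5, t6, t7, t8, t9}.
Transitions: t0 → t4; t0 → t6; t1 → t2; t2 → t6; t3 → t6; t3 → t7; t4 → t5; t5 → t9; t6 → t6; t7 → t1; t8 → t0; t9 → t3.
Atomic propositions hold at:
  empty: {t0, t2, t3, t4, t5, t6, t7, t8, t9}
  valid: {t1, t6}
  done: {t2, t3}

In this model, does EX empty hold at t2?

Sat(EX empty) = {s : some successor in {t0, t2, t3, t4, t5, t6, t7, t8, t9}} = {t0, t1, t2, t3, t4, t5, t6, t8, t9}
t2 ∈ Sat(EX empty) = {t0, t1, t2, t3, t4, t5, t6, t8, t9}, so the formula holds at t2.

Yes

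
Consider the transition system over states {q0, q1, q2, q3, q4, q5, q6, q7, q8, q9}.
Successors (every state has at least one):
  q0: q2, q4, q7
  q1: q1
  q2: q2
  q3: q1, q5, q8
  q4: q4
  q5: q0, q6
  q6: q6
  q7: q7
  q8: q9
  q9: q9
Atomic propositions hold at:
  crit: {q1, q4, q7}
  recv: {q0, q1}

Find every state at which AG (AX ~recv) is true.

Sat(~recv) = {q2, q3, q4, q5, q6, q7, q8, q9}
Sat(AX ~recv) = {s : every successor in {q2, q3, q4, q5, q6, q7, q8, q9}} = {q0, q2, q4, q6, q7, q8, q9}
AG (AX ~recv): greatest fixpoint, start Z0 = {q0, q2, q4, q6, q7, q8, q9}, keep only states in Sat with every successor in Z. Already a fixed point.
Sat(AG (AX ~recv)) = {q0, q2, q4, q6, q7, q8, q9}

{q0, q2, q4, q6, q7, q8, q9}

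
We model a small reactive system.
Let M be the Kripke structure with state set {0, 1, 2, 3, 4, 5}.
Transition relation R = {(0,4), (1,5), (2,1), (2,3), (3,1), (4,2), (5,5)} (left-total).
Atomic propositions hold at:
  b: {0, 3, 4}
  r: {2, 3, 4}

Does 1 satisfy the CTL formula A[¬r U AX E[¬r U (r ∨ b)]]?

No

Sat(¬r) = {0, 1, 5}
Sat(r ∨ b) = {0, 2, 3, 4}
E[¬r U (r ∨ b)]: least fixpoint, start Z0 = Sat((r ∨ b)) = {0, 2, 3, 4}, add states in Sat(¬r) with some successor in Z. Already a fixed point.
Sat(E[¬r U (r ∨ b)]) = {0, 2, 3, 4}
Sat(AX E[¬r U (r ∨ b)]) = {s : every successor in {0, 2, 3, 4}} = {0, 4}
A[¬r U AX E[¬r U (r ∨ b)]]: least fixpoint, start Z0 = Sat(AX E[¬r U (r ∨ b)]) = {0, 4}, add states in Sat(¬r) with every successor in Z. Already a fixed point.
Sat(A[¬r U AX E[¬r U (r ∨ b)]]) = {0, 4}
1 ∉ Sat(A[¬r U AX E[¬r U (r ∨ b)]]) = {0, 4}, so the formula does not hold at 1.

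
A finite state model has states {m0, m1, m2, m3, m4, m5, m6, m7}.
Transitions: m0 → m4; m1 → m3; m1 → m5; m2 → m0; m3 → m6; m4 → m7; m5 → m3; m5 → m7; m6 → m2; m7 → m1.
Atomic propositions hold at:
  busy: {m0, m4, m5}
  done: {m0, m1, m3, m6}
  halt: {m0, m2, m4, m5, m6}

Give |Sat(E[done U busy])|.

E[done U busy]: least fixpoint, start Z0 = Sat(busy) = {m0, m4, m5}, add states in Sat(done) with some successor in Z. Z1 = {m0, m1, m4, m5}; fixed.
Sat(E[done U busy]) = {m0, m1, m4, m5}
|Sat(E[done U busy])| = |{m0, m1, m4, m5}| = 4.

4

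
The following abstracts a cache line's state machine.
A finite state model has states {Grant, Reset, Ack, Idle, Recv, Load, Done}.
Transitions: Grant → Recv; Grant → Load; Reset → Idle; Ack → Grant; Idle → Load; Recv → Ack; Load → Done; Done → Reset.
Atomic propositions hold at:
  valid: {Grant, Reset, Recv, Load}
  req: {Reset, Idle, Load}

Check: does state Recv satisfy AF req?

No

AF req: least fixpoint, start Z0 = {Reset, Idle, Load}, add states with every successor in Z. Z1 = {Reset, Idle, Load, Done}; fixed.
Sat(AF req) = {Reset, Idle, Load, Done}
Recv ∉ Sat(AF req) = {Reset, Idle, Load, Done}, so the formula does not hold at Recv.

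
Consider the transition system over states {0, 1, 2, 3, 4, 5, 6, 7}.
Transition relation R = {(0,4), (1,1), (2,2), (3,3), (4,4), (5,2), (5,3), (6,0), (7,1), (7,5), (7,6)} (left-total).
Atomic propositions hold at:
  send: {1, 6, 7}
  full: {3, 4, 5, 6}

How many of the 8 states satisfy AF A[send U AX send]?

Sat(AX send) = {s : every successor in {1, 6, 7}} = {1}
A[send U AX send]: least fixpoint, start Z0 = Sat(AX send) = {1}, add states in Sat(send) with every successor in Z. Already a fixed point.
Sat(A[send U AX send]) = {1}
AF A[send U AX send]: least fixpoint, start Z0 = {1}, add states with every successor in Z. Already a fixed point.
Sat(AF A[send U AX send]) = {1}
|Sat(AF A[send U AX send])| = |{1}| = 1.

1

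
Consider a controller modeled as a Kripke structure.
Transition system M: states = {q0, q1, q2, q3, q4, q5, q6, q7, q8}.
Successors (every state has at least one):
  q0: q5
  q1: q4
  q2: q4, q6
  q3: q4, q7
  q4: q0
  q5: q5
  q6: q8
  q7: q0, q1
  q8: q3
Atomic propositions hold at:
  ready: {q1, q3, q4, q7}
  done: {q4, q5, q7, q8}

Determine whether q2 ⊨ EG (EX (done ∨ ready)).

Sat(done ∨ ready) = {q1, q3, q4, q5, q7, q8}
Sat(EX (done ∨ ready)) = {s : some successor in {q1, q3, q4, q5, q7, q8}} = {q0, q1, q2, q3, q5, q6, q7, q8}
EG (EX (done ∨ ready)): greatest fixpoint, start Z0 = {q0, q1, q2, q3, q5, q6, q7, q8}, keep only states in Sat with some successor in Z. Z1 = {q0, q2, q3, q5, q6, q7, q8}; fixed.
Sat(EG (EX (done ∨ ready))) = {q0, q2, q3, q5, q6, q7, q8}
q2 ∈ Sat(EG (EX (done ∨ ready))) = {q0, q2, q3, q5, q6, q7, q8}, so the formula holds at q2.

Yes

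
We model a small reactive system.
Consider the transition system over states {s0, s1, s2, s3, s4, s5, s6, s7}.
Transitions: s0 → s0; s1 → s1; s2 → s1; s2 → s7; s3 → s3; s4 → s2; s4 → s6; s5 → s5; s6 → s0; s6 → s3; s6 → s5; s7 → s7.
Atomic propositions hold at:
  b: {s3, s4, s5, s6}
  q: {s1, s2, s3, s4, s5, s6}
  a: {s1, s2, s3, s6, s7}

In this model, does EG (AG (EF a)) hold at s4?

No

EF a: least fixpoint, start Z0 = {s1, s2, s3, s6, s7}, add states with some successor in Z. Z1 = {s1, s2, s3, s4, s6, s7}; fixed.
Sat(EF a) = {s1, s2, s3, s4, s6, s7}
AG (EF a): greatest fixpoint, start Z0 = {s1, s2, s3, s4, s6, s7}, keep only states in Sat with every successor in Z. Z1 = {s1, s2, s3, s4, s7}; Z2 = {s1, s2, s3, s7}; fixed.
Sat(AG (EF a)) = {s1, s2, s3, s7}
EG (AG (EF a)): greatest fixpoint, start Z0 = {s1, s2, s3, s7}, keep only states in Sat with some successor in Z. Already a fixed point.
Sat(EG (AG (EF a))) = {s1, s2, s3, s7}
s4 ∉ Sat(EG (AG (EF a))) = {s1, s2, s3, s7}, so the formula does not hold at s4.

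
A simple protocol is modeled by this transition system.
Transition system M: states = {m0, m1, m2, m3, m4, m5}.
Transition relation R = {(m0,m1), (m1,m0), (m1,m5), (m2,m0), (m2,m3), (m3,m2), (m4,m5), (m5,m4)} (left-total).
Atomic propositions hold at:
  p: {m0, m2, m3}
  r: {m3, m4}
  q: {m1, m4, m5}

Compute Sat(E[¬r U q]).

Sat(¬r) = {m0, m1, m2, m5}
E[¬r U q]: least fixpoint, start Z0 = Sat(q) = {m1, m4, m5}, add states in Sat(¬r) with some successor in Z. Z1 = {m0, m1, m4, m5}; Z2 = {m0, m1, m2, m4, m5}; fixed.
Sat(E[¬r U q]) = {m0, m1, m2, m4, m5}

{m0, m1, m2, m4, m5}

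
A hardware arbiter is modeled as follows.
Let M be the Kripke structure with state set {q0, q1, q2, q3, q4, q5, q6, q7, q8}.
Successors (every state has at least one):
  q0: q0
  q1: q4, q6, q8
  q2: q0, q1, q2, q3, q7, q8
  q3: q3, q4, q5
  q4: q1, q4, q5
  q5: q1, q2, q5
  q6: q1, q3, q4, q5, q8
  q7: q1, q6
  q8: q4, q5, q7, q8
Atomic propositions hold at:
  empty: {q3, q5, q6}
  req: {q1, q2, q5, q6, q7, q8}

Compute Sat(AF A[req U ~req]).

Sat(~req) = {q0, q3, q4}
A[req U ~req]: least fixpoint, start Z0 = Sat(~req) = {q0, q3, q4}, add states in Sat(req) with every successor in Z. Already a fixed point.
Sat(A[req U ~req]) = {q0, q3, q4}
AF A[req U ~req]: least fixpoint, start Z0 = {q0, q3, q4}, add states with every successor in Z. Already a fixed point.
Sat(AF A[req U ~req]) = {q0, q3, q4}

{q0, q3, q4}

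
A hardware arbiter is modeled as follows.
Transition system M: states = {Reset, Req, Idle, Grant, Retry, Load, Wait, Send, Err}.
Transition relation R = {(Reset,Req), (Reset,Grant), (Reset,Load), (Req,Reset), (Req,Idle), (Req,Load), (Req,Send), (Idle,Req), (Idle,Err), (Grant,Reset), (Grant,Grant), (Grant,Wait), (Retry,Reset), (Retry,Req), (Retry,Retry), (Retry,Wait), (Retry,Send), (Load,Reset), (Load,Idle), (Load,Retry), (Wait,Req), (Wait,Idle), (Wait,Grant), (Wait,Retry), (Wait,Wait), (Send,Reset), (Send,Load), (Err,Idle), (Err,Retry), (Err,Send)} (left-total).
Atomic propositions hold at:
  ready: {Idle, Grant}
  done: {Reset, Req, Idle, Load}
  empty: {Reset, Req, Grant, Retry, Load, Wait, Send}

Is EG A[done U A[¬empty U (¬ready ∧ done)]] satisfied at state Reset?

Yes

Sat(¬empty) = {Idle, Err}
Sat(¬ready) = {Reset, Req, Retry, Load, Wait, Send, Err}
Sat(¬ready ∧ done) = {Reset, Req, Load}
A[¬empty U (¬ready ∧ done)]: least fixpoint, start Z0 = Sat((¬ready ∧ done)) = {Reset, Req, Load}, add states in Sat(¬empty) with every successor in Z. Already a fixed point.
Sat(A[¬empty U (¬ready ∧ done)]) = {Reset, Req, Load}
A[done U A[¬empty U (¬ready ∧ done)]]: least fixpoint, start Z0 = Sat(A[¬empty U (¬ready ∧ done)]) = {Reset, Req, Load}, add states in Sat(done) with every successor in Z. Already a fixed point.
Sat(A[done U A[¬empty U (¬ready ∧ done)]]) = {Reset, Req, Load}
EG A[done U A[¬empty U (¬ready ∧ done)]]: greatest fixpoint, start Z0 = {Reset, Req, Load}, keep only states in Sat with some successor in Z. Already a fixed point.
Sat(EG A[done U A[¬empty U (¬ready ∧ done)]]) = {Reset, Req, Load}
Reset ∈ Sat(EG A[done U A[¬empty U (¬ready ∧ done)]]) = {Reset, Req, Load}, so the formula holds at Reset.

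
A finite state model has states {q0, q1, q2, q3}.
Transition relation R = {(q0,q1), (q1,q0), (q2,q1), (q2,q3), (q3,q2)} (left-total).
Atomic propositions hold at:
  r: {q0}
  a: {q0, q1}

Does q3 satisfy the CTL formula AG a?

No

AG a: greatest fixpoint, start Z0 = {q0, q1}, keep only states in Sat with every successor in Z. Already a fixed point.
Sat(AG a) = {q0, q1}
q3 ∉ Sat(AG a) = {q0, q1}, so the formula does not hold at q3.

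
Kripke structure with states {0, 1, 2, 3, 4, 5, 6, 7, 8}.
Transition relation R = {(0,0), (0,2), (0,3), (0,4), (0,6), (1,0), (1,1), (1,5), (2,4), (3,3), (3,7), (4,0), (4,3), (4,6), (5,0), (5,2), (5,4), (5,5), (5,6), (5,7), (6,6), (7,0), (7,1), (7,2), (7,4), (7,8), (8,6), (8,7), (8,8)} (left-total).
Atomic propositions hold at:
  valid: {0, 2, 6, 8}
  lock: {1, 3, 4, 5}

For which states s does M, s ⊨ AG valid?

AG valid: greatest fixpoint, start Z0 = {0, 2, 6, 8}, keep only states in Sat with every successor in Z. Z1 = {6}; fixed.
Sat(AG valid) = {6}

{6}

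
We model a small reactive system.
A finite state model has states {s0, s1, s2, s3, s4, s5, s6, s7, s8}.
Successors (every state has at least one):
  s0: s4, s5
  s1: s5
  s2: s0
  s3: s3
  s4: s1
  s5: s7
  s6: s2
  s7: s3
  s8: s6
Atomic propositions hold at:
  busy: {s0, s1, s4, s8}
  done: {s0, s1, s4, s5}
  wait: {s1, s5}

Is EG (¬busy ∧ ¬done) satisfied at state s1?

Sat(¬busy) = {s2, s3, s5, s6, s7}
Sat(¬done) = {s2, s3, s6, s7, s8}
Sat(¬busy ∧ ¬done) = {s2, s3, s6, s7}
EG (¬busy ∧ ¬done): greatest fixpoint, start Z0 = {s2, s3, s6, s7}, keep only states in Sat with some successor in Z. Z1 = {s3, s6, s7}; Z2 = {s3, s7}; fixed.
Sat(EG (¬busy ∧ ¬done)) = {s3, s7}
s1 ∉ Sat(EG (¬busy ∧ ¬done)) = {s3, s7}, so the formula does not hold at s1.

No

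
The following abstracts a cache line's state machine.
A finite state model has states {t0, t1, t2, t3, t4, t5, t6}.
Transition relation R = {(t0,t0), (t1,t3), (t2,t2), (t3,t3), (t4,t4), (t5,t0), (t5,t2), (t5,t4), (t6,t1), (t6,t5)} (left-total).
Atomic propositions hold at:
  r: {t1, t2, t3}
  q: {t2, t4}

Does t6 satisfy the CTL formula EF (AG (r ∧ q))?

Yes

Sat(r ∧ q) = {t2}
AG (r ∧ q): greatest fixpoint, start Z0 = {t2}, keep only states in Sat with every successor in Z. Already a fixed point.
Sat(AG (r ∧ q)) = {t2}
EF (AG (r ∧ q)): least fixpoint, start Z0 = {t2}, add states with some successor in Z. Z1 = {t2, t5}; Z2 = {t2, t5, t6}; fixed.
Sat(EF (AG (r ∧ q))) = {t2, t5, t6}
t6 ∈ Sat(EF (AG (r ∧ q))) = {t2, t5, t6}, so the formula holds at t6.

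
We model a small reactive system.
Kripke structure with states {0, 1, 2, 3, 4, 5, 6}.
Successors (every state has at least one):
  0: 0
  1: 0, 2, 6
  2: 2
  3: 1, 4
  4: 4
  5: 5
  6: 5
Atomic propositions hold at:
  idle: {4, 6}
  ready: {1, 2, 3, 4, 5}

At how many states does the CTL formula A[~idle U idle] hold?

Sat(~idle) = {0, 1, 2, 3, 5}
A[~idle U idle]: least fixpoint, start Z0 = Sat(idle) = {4, 6}, add states in Sat(~idle) with every successor in Z. Already a fixed point.
Sat(A[~idle U idle]) = {4, 6}
|Sat(A[~idle U idle])| = |{4, 6}| = 2.

2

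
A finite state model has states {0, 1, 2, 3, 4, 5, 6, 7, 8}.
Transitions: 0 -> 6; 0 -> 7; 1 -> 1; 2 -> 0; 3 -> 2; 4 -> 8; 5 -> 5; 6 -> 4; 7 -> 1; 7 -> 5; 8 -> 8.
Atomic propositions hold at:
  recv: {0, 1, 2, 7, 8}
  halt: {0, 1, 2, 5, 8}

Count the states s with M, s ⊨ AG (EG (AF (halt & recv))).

Sat(halt & recv) = {0, 1, 2, 8}
AF (halt & recv): least fixpoint, start Z0 = {0, 1, 2, 8}, add states with every successor in Z. Z1 = {0, 1, 2, 3, 4, 8}; Z2 = {0, 1, 2, 3, 4, 6, 8}; fixed.
Sat(AF (halt & recv)) = {0, 1, 2, 3, 4, 6, 8}
EG (AF (halt & recv)): greatest fixpoint, start Z0 = {0, 1, 2, 3, 4, 6, 8}, keep only states in Sat with some successor in Z. Already a fixed point.
Sat(EG (AF (halt & recv))) = {0, 1, 2, 3, 4, 6, 8}
AG (EG (AF (halt & recv))): greatest fixpoint, start Z0 = {0, 1, 2, 3, 4, 6, 8}, keep only states in Sat with every successor in Z. Z1 = {1, 2, 3, 4, 6, 8}; Z2 = {1, 3, 4, 6, 8}; Z3 = {1, 4, 6, 8}; fixed.
Sat(AG (EG (AF (halt & recv)))) = {1, 4, 6, 8}
|Sat(AG (EG (AF (halt & recv))))| = |{1, 4, 6, 8}| = 4.

4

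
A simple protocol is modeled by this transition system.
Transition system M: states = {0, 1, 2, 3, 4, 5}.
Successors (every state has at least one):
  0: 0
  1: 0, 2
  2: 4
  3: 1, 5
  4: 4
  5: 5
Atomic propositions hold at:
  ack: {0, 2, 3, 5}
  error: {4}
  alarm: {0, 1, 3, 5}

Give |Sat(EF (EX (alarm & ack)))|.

4

Sat(alarm & ack) = {0, 3, 5}
Sat(EX (alarm & ack)) = {s : some successor in {0, 3, 5}} = {0, 1, 3, 5}
EF (EX (alarm & ack)): least fixpoint, start Z0 = {0, 1, 3, 5}, add states with some successor in Z. Already a fixed point.
Sat(EF (EX (alarm & ack))) = {0, 1, 3, 5}
|Sat(EF (EX (alarm & ack)))| = |{0, 1, 3, 5}| = 4.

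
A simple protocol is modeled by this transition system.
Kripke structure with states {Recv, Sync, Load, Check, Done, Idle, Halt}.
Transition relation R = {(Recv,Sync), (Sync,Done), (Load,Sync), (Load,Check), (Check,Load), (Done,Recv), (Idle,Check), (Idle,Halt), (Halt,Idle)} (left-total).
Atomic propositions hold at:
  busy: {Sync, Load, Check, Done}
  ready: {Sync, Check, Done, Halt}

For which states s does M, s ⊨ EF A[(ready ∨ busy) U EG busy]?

Sat(ready ∨ busy) = {Sync, Load, Check, Done, Halt}
EG busy: greatest fixpoint, start Z0 = {Sync, Load, Check, Done}, keep only states in Sat with some successor in Z. Z1 = {Sync, Load, Check}; Z2 = {Load, Check}; fixed.
Sat(EG busy) = {Load, Check}
A[(ready ∨ busy) U EG busy]: least fixpoint, start Z0 = Sat(EG busy) = {Load, Check}, add states in Sat(ready ∨ busy) with every successor in Z. Already a fixed point.
Sat(A[(ready ∨ busy) U EG busy]) = {Load, Check}
EF A[(ready ∨ busy) U EG busy]: least fixpoint, start Z0 = {Load, Check}, add states with some successor in Z. Z1 = {Load, Check, Idle}; Z2 = {Load, Check, Idle, Halt}; fixed.
Sat(EF A[(ready ∨ busy) U EG busy]) = {Load, Check, Idle, Halt}

{Load, Check, Idle, Halt}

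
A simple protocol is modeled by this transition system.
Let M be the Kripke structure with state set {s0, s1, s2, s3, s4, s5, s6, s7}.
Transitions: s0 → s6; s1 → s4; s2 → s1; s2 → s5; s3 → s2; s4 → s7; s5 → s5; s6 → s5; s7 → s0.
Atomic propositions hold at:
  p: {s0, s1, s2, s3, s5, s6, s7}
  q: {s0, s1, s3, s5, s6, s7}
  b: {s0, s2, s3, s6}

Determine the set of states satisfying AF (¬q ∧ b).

{s2, s3}

Sat(¬q) = {s2, s4}
Sat(¬q ∧ b) = {s2}
AF (¬q ∧ b): least fixpoint, start Z0 = {s2}, add states with every successor in Z. Z1 = {s2, s3}; fixed.
Sat(AF (¬q ∧ b)) = {s2, s3}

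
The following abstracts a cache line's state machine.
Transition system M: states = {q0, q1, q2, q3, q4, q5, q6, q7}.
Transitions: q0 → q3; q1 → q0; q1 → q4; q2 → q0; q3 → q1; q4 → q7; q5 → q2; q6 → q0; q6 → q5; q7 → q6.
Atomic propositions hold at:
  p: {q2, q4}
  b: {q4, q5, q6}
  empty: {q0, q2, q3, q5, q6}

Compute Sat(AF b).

AF b: least fixpoint, start Z0 = {q4, q5, q6}, add states with every successor in Z. Z1 = {q4, q5, q6, q7}; fixed.
Sat(AF b) = {q4, q5, q6, q7}

{q4, q5, q6, q7}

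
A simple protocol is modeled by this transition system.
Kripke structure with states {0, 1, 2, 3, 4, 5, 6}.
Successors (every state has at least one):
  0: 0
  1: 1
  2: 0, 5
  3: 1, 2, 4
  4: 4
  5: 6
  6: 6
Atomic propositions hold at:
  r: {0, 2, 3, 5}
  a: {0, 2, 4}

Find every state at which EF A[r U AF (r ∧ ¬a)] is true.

{2, 3, 5}

Sat(¬a) = {1, 3, 5, 6}
Sat(r ∧ ¬a) = {3, 5}
AF (r ∧ ¬a): least fixpoint, start Z0 = {3, 5}, add states with every successor in Z. Already a fixed point.
Sat(AF (r ∧ ¬a)) = {3, 5}
A[r U AF (r ∧ ¬a)]: least fixpoint, start Z0 = Sat(AF (r ∧ ¬a)) = {3, 5}, add states in Sat(r) with every successor in Z. Already a fixed point.
Sat(A[r U AF (r ∧ ¬a)]) = {3, 5}
EF A[r U AF (r ∧ ¬a)]: least fixpoint, start Z0 = {3, 5}, add states with some successor in Z. Z1 = {2, 3, 5}; fixed.
Sat(EF A[r U AF (r ∧ ¬a)]) = {2, 3, 5}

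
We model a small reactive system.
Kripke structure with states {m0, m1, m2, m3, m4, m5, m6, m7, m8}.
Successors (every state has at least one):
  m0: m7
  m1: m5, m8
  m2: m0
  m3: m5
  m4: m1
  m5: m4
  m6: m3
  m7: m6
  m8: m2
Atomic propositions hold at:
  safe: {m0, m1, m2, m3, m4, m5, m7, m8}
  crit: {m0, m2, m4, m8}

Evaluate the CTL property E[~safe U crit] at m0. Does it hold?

Yes

Sat(~safe) = {m6}
E[~safe U crit]: least fixpoint, start Z0 = Sat(crit) = {m0, m2, m4, m8}, add states in Sat(~safe) with some successor in Z. Already a fixed point.
Sat(E[~safe U crit]) = {m0, m2, m4, m8}
m0 ∈ Sat(E[~safe U crit]) = {m0, m2, m4, m8}, so the formula holds at m0.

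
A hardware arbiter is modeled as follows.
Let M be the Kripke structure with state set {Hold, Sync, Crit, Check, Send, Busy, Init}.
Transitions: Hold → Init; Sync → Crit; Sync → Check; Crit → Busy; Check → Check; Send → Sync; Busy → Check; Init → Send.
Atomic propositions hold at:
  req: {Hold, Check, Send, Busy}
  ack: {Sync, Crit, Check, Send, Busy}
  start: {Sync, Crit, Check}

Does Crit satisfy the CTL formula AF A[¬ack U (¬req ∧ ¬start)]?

No

Sat(¬ack) = {Hold, Init}
Sat(¬req) = {Sync, Crit, Init}
Sat(¬start) = {Hold, Send, Busy, Init}
Sat(¬req ∧ ¬start) = {Init}
A[¬ack U (¬req ∧ ¬start)]: least fixpoint, start Z0 = Sat((¬req ∧ ¬start)) = {Init}, add states in Sat(¬ack) with every successor in Z. Z1 = {Hold, Init}; fixed.
Sat(A[¬ack U (¬req ∧ ¬start)]) = {Hold, Init}
AF A[¬ack U (¬req ∧ ¬start)]: least fixpoint, start Z0 = {Hold, Init}, add states with every successor in Z. Already a fixed point.
Sat(AF A[¬ack U (¬req ∧ ¬start)]) = {Hold, Init}
Crit ∉ Sat(AF A[¬ack U (¬req ∧ ¬start)]) = {Hold, Init}, so the formula does not hold at Crit.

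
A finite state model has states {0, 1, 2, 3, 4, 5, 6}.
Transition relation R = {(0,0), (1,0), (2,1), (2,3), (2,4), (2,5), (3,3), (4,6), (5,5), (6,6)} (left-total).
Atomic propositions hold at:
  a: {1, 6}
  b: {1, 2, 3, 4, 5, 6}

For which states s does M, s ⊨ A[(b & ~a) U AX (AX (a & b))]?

{4, 6}

Sat(~a) = {0, 2, 3, 4, 5}
Sat(b & ~a) = {2, 3, 4, 5}
Sat(a & b) = {1, 6}
Sat(AX (a & b)) = {s : every successor in {1, 6}} = {4, 6}
Sat(AX (AX (a & b))) = {s : every successor in {4, 6}} = {4, 6}
A[(b & ~a) U AX (AX (a & b))]: least fixpoint, start Z0 = Sat(AX (AX (a & b))) = {4, 6}, add states in Sat(b & ~a) with every successor in Z. Already a fixed point.
Sat(A[(b & ~a) U AX (AX (a & b))]) = {4, 6}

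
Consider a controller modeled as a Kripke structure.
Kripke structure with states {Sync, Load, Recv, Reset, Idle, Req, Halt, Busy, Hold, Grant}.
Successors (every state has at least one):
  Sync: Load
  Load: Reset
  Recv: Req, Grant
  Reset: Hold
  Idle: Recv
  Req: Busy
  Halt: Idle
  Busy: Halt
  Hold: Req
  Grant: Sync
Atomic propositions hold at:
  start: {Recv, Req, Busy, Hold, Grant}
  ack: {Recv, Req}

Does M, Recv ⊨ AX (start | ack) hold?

Yes

Sat(start | ack) = {Recv, Req, Busy, Hold, Grant}
Sat(AX (start | ack)) = {s : every successor in {Recv, Req, Busy, Hold, Grant}} = {Recv, Reset, Idle, Req, Hold}
Recv ∈ Sat(AX (start | ack)) = {Recv, Reset, Idle, Req, Hold}, so the formula holds at Recv.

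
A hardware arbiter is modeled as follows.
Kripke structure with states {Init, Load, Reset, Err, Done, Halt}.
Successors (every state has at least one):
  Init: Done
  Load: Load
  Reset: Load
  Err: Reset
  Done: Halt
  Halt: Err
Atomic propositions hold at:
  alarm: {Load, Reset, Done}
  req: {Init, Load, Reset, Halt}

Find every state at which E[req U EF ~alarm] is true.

{Init, Err, Done, Halt}

Sat(~alarm) = {Init, Err, Halt}
EF ~alarm: least fixpoint, start Z0 = {Init, Err, Halt}, add states with some successor in Z. Z1 = {Init, Err, Done, Halt}; fixed.
Sat(EF ~alarm) = {Init, Err, Done, Halt}
E[req U EF ~alarm]: least fixpoint, start Z0 = Sat(EF ~alarm) = {Init, Err, Done, Halt}, add states in Sat(req) with some successor in Z. Already a fixed point.
Sat(E[req U EF ~alarm]) = {Init, Err, Done, Halt}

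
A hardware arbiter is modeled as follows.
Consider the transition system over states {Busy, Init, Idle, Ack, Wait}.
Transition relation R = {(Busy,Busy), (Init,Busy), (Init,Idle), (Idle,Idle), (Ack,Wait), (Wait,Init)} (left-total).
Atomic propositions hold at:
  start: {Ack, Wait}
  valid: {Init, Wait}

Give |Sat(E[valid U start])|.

E[valid U start]: least fixpoint, start Z0 = Sat(start) = {Ack, Wait}, add states in Sat(valid) with some successor in Z. Already a fixed point.
Sat(E[valid U start]) = {Ack, Wait}
|Sat(E[valid U start])| = |{Ack, Wait}| = 2.

2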